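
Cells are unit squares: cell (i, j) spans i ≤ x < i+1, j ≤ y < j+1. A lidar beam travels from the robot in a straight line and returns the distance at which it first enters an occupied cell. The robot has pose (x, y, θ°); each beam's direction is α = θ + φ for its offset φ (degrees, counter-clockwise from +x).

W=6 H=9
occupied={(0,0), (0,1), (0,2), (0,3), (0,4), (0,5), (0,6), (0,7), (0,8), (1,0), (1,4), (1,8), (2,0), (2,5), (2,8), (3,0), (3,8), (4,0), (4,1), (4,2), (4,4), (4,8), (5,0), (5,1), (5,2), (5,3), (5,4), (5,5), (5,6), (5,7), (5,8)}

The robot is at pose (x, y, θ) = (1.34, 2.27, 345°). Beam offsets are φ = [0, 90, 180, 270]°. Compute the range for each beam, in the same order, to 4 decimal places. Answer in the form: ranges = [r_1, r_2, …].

beam 1: φ=0°, α=345°
  d=(0.9659,-0.2588)  start (1,2)  tX=0.6833 tY=1.0432  stride 1/|dx|=1.0353 1/|dy|=3.8637
    cross x-line → (2,2), t=0.6833
    cross y-line → (2,1), t=1.0432
    cross x-line → (3,1), t=1.7186
    cross x-line → (4,1), t=2.7538 (wall)
  → r_1 = 2.7538
beam 2: φ=90°, α=75°
  d=(0.2588,0.9659)  start (1,2)  tX=2.5500 tY=0.7558  stride 1/|dx|=3.8637 1/|dy|=1.0353
    cross y-line → (1,3), t=0.7558
    cross y-line → (1,4), t=1.7910 (wall)
  → r_2 = 1.7910
beam 3: φ=180°, α=165°
  d=(-0.9659,0.2588)  start (1,2)  tX=0.3520 tY=2.8205  stride 1/|dx|=1.0353 1/|dy|=3.8637
    cross x-line → (0,2), t=0.3520 (wall)
  → r_3 = 0.3520
beam 4: φ=270°, α=255°
  d=(-0.2588,-0.9659)  start (1,2)  tX=1.3137 tY=0.2795  stride 1/|dx|=3.8637 1/|dy|=1.0353
    cross y-line → (1,1), t=0.2795
    cross x-line → (0,1), t=1.3137 (wall)
  → r_4 = 1.3137

ranges = [2.7538, 1.7910, 0.3520, 1.3137]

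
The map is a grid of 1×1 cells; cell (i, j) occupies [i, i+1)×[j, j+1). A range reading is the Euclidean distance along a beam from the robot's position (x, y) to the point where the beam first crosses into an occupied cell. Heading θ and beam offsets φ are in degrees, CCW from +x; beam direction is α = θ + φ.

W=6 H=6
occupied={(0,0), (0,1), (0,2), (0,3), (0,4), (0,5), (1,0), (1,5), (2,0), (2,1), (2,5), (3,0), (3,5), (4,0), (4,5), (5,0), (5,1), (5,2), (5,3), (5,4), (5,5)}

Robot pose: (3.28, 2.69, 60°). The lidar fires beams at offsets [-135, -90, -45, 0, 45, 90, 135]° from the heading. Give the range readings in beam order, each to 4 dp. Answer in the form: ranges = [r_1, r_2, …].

beam 1: φ=-135°, α=285°
  d=(0.2588,-0.9659)  start (3,2)  tX=2.7819 tY=0.7143  stride 1/|dx|=3.8637 1/|dy|=1.0353
    cross y-line → (3,1), t=0.7143
    cross y-line → (3,0), t=1.7496 (wall)
  → r_1 = 1.7496
beam 2: φ=-90°, α=330°
  d=(0.8660,-0.5000)  start (3,2)  tX=0.8314 tY=1.3800  stride 1/|dx|=1.1547 1/|dy|=2.0000
    cross x-line → (4,2), t=0.8314
    cross y-line → (4,1), t=1.3800
    cross x-line → (5,1), t=1.9861 (wall)
  → r_2 = 1.9861
beam 3: φ=-45°, α=15°
  d=(0.9659,0.2588)  start (3,2)  tX=0.7454 tY=1.1977  stride 1/|dx|=1.0353 1/|dy|=3.8637
    cross x-line → (4,2), t=0.7454
    cross y-line → (4,3), t=1.1977
    cross x-line → (5,3), t=1.7807 (wall)
  → r_3 = 1.7807
beam 4: φ=0°, α=60°
  d=(0.5000,0.8660)  start (3,2)  tX=1.4400 tY=0.3580  stride 1/|dx|=2.0000 1/|dy|=1.1547
    cross y-line → (3,3), t=0.3580
    cross x-line → (4,3), t=1.4400
    cross y-line → (4,4), t=1.5127
    cross y-line → (4,5), t=2.6674 (wall)
  → r_4 = 2.6674
beam 5: φ=45°, α=105°
  d=(-0.2588,0.9659)  start (3,2)  tX=1.0818 tY=0.3209  stride 1/|dx|=3.8637 1/|dy|=1.0353
    cross y-line → (3,3), t=0.3209
    cross x-line → (2,3), t=1.0818
    cross y-line → (2,4), t=1.3562
    cross y-line → (2,5), t=2.3915 (wall)
  → r_5 = 2.3915
beam 6: φ=90°, α=150°
  d=(-0.8660,0.5000)  start (3,2)  tX=0.3233 tY=0.6200  stride 1/|dx|=1.1547 1/|dy|=2.0000
    cross x-line → (2,2), t=0.3233
    cross y-line → (2,3), t=0.6200
    cross x-line → (1,3), t=1.4780
    cross y-line → (1,4), t=2.6200
    cross x-line → (0,4), t=2.6327 (wall)
  → r_6 = 2.6327
beam 7: φ=135°, α=195°
  d=(-0.9659,-0.2588)  start (3,2)  tX=0.2899 tY=2.6660  stride 1/|dx|=1.0353 1/|dy|=3.8637
    cross x-line → (2,2), t=0.2899
    cross x-line → (1,2), t=1.3252
    cross x-line → (0,2), t=2.3604 (wall)
  → r_7 = 2.3604

ranges = [1.7496, 1.9861, 1.7807, 2.6674, 2.3915, 2.6327, 2.3604]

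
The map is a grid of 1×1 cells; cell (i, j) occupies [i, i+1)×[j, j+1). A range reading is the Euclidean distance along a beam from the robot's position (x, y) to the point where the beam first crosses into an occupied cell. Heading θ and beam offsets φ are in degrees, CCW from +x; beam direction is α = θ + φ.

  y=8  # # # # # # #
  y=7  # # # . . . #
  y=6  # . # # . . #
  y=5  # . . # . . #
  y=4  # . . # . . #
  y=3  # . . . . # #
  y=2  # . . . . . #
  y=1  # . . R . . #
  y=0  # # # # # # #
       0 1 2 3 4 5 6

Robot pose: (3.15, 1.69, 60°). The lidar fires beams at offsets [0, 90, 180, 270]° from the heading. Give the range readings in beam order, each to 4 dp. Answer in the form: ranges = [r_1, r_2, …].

ranges = [5.7000, 2.4826, 0.7967, 1.3800]

beam 1: φ=0°, α=60°
  dir = (cos 60°, sin 60°) = (0.5000, 0.8660); from cell (3,1)
  next x-line at t=1.7000, next y-line at t=0.3580; Δt_x=2.0000, Δt_y=1.1547
    y: enter (3,2) at t=0.3580
    y: enter (3,3) at t=1.5127
    x: enter (4,3) at t=1.7000
    y: enter (4,4) at t=2.6674
    x: enter (5,4) at t=3.7000
    y: enter (5,5) at t=3.8221
    y: enter (5,6) at t=4.9768
    x: enter (6,6) at t=5.7000 ← occupied
  → r_1 = 5.7000
beam 2: φ=90°, α=150°
  dir = (cos 150°, sin 150°) = (-0.8660, 0.5000); from cell (3,1)
  next x-line at t=0.1732, next y-line at t=0.6200; Δt_x=1.1547, Δt_y=2.0000
    x: enter (2,1) at t=0.1732
    y: enter (2,2) at t=0.6200
    x: enter (1,2) at t=1.3279
    x: enter (0,2) at t=2.4826 ← occupied
  → r_2 = 2.4826
beam 3: φ=180°, α=240°
  dir = (cos 240°, sin 240°) = (-0.5000, -0.8660); from cell (3,1)
  next x-line at t=0.3000, next y-line at t=0.7967; Δt_x=2.0000, Δt_y=1.1547
    x: enter (2,1) at t=0.3000
    y: enter (2,0) at t=0.7967 ← occupied
  → r_3 = 0.7967
beam 4: φ=270°, α=330°
  dir = (cos 330°, sin 330°) = (0.8660, -0.5000); from cell (3,1)
  next x-line at t=0.9815, next y-line at t=1.3800; Δt_x=1.1547, Δt_y=2.0000
    x: enter (4,1) at t=0.9815
    y: enter (4,0) at t=1.3800 ← occupied
  → r_4 = 1.3800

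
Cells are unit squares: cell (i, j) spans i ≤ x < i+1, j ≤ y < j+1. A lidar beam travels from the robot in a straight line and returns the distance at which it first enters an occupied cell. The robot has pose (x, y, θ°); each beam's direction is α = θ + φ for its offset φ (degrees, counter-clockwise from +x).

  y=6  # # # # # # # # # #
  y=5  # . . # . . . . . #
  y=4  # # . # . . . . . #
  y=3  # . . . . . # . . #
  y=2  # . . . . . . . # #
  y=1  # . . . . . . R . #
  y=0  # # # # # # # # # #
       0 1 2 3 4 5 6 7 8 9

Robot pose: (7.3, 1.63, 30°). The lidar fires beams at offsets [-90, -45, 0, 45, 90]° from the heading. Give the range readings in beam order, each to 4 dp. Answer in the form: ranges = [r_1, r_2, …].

beam 1: φ=-90°, α=300°
  direction (0.5000, -0.8660); cell (7,1); t to first gridline: x 1.4000, y 0.7275 (then +2.0000 / +1.1547)
    (7,0) via y @ 0.7275  # hit
  → r_1 = 0.7275
beam 2: φ=-45°, α=345°
  direction (0.9659, -0.2588); cell (7,1); t to first gridline: x 0.7247, y 2.4341 (then +1.0353 / +3.8637)
    (8,1) via x @ 0.7247
    (9,1) via x @ 1.7600  # hit
  → r_2 = 1.7600
beam 3: φ=0°, α=30°
  direction (0.8660, 0.5000); cell (7,1); t to first gridline: x 0.8083, y 0.7400 (then +1.1547 / +2.0000)
    (7,2) via y @ 0.7400
    (8,2) via x @ 0.8083  # hit
  → r_3 = 0.8083
beam 4: φ=45°, α=75°
  direction (0.2588, 0.9659); cell (7,1); t to first gridline: x 2.7046, y 0.3831 (then +3.8637 / +1.0353)
    (7,2) via y @ 0.3831
    (7,3) via y @ 1.4183
    (7,4) via y @ 2.4536
    (8,4) via x @ 2.7046
    (8,5) via y @ 3.4889
    (8,6) via y @ 4.5242  # hit
  → r_4 = 4.5242
beam 5: φ=90°, α=120°
  direction (-0.5000, 0.8660); cell (7,1); t to first gridline: x 0.6000, y 0.4272 (then +2.0000 / +1.1547)
    (7,2) via y @ 0.4272
    (6,2) via x @ 0.6000
    (6,3) via y @ 1.5819  # hit
  → r_5 = 1.5819

ranges = [0.7275, 1.7600, 0.8083, 4.5242, 1.5819]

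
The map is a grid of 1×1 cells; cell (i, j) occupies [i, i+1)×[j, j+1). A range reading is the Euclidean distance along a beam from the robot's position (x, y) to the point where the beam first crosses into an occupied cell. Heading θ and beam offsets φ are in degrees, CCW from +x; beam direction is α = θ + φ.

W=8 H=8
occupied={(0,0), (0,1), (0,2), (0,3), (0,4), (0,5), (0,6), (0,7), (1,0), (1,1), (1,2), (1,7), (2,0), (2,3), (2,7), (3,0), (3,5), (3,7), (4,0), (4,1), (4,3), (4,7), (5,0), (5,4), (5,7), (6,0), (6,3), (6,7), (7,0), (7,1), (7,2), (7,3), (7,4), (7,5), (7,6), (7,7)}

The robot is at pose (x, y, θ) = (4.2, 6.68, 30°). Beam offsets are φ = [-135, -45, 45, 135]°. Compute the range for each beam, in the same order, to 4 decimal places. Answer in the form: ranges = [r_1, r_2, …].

ranges = [0.7727, 2.8988, 0.3313, 1.2364]

beam 1: φ=-135°, α=255°
  direction (-0.2588, -0.9659); cell (4,6); t to first gridline: x 0.7727, y 0.7040 (then +3.8637 / +1.0353)
    (4,5) via y @ 0.7040
    (3,5) via x @ 0.7727  # hit
  → r_1 = 0.7727
beam 2: φ=-45°, α=345°
  direction (0.9659, -0.2588); cell (4,6); t to first gridline: x 0.8282, y 2.6273 (then +1.0353 / +3.8637)
    (5,6) via x @ 0.8282
    (6,6) via x @ 1.8635
    (6,5) via y @ 2.6273
    (7,5) via x @ 2.8988  # hit
  → r_2 = 2.8988
beam 3: φ=45°, α=75°
  direction (0.2588, 0.9659); cell (4,6); t to first gridline: x 3.0910, y 0.3313 (then +3.8637 / +1.0353)
    (4,7) via y @ 0.3313  # hit
  → r_3 = 0.3313
beam 4: φ=135°, α=165°
  direction (-0.9659, 0.2588); cell (4,6); t to first gridline: x 0.2071, y 1.2364 (then +1.0353 / +3.8637)
    (3,6) via x @ 0.2071
    (3,7) via y @ 1.2364  # hit
  → r_4 = 1.2364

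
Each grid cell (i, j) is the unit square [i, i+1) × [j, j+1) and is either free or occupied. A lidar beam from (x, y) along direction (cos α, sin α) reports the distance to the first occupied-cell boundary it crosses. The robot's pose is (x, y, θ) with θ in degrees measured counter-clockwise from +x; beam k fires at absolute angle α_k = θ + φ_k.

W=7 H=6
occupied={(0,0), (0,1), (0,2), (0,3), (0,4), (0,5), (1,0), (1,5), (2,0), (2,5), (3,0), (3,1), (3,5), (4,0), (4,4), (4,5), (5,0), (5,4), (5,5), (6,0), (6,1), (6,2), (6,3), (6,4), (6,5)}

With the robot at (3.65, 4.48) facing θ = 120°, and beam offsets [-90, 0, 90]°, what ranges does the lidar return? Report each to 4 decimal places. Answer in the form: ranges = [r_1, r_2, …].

ranges = [0.4041, 0.6004, 3.0600]

beam 1: φ=-90°, α=30°
  dir = (cos 30°, sin 30°) = (0.8660, 0.5000); from cell (3,4)
  next x-line at t=0.4041, next y-line at t=1.0400; Δt_x=1.1547, Δt_y=2.0000
    x: enter (4,4) at t=0.4041 ← occupied
  → r_1 = 0.4041
beam 2: φ=0°, α=120°
  dir = (cos 120°, sin 120°) = (-0.5000, 0.8660); from cell (3,4)
  next x-line at t=1.3000, next y-line at t=0.6004; Δt_x=2.0000, Δt_y=1.1547
    y: enter (3,5) at t=0.6004 ← occupied
  → r_2 = 0.6004
beam 3: φ=90°, α=210°
  dir = (cos 210°, sin 210°) = (-0.8660, -0.5000); from cell (3,4)
  next x-line at t=0.7506, next y-line at t=0.9600; Δt_x=1.1547, Δt_y=2.0000
    x: enter (2,4) at t=0.7506
    y: enter (2,3) at t=0.9600
    x: enter (1,3) at t=1.9053
    y: enter (1,2) at t=2.9600
    x: enter (0,2) at t=3.0600 ← occupied
  → r_3 = 3.0600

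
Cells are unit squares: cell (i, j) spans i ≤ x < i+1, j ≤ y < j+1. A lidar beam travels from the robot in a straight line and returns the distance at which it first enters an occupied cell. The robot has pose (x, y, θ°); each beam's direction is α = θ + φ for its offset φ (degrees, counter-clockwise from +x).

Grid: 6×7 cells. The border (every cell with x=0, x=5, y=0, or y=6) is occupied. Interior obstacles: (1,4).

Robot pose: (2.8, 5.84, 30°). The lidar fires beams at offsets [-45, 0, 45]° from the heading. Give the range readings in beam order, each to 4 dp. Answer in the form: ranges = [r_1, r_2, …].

ranges = [2.2776, 0.3200, 0.1656]

beam 1: φ=-45°, α=345°
  direction (0.9659, -0.2588); cell (2,5); t to first gridline: x 0.2071, y 3.2455 (then +1.0353 / +3.8637)
    (3,5) via x @ 0.2071
    (4,5) via x @ 1.2423
    (5,5) via x @ 2.2776  # hit
  → r_1 = 2.2776
beam 2: φ=0°, α=30°
  direction (0.8660, 0.5000); cell (2,5); t to first gridline: x 0.2309, y 0.3200 (then +1.1547 / +2.0000)
    (3,5) via x @ 0.2309
    (3,6) via y @ 0.3200  # hit
  → r_2 = 0.3200
beam 3: φ=45°, α=75°
  direction (0.2588, 0.9659); cell (2,5); t to first gridline: x 0.7727, y 0.1656 (then +3.8637 / +1.0353)
    (2,6) via y @ 0.1656  # hit
  → r_3 = 0.1656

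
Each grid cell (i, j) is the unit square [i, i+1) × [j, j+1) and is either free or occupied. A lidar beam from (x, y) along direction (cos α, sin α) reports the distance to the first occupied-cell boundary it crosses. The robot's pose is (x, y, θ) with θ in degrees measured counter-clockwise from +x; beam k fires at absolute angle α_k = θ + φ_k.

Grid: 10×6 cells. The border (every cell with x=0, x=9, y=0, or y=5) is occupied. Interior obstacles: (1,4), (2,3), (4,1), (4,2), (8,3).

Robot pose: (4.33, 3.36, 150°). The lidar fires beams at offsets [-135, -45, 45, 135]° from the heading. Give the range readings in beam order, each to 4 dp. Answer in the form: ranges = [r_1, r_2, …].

beam 1: φ=-135°, α=15°
  d=(0.9659,0.2588)  start (4,3)  tX=0.6936 tY=2.4728  stride 1/|dx|=1.0353 1/|dy|=3.8637
    cross x-line → (5,3), t=0.6936
    cross x-line → (6,3), t=1.7289
    cross y-line → (6,4), t=2.4728
    cross x-line → (7,4), t=2.7642
    cross x-line → (8,4), t=3.7995
    cross x-line → (9,4), t=4.8347 (wall)
  → r_1 = 4.8347
beam 2: φ=-45°, α=105°
  d=(-0.2588,0.9659)  start (4,3)  tX=1.2750 tY=0.6626  stride 1/|dx|=3.8637 1/|dy|=1.0353
    cross y-line → (4,4), t=0.6626
    cross x-line → (3,4), t=1.2750
    cross y-line → (3,5), t=1.6979 (wall)
  → r_2 = 1.6979
beam 3: φ=45°, α=195°
  d=(-0.9659,-0.2588)  start (4,3)  tX=0.3416 tY=1.3909  stride 1/|dx|=1.0353 1/|dy|=3.8637
    cross x-line → (3,3), t=0.3416
    cross x-line → (2,3), t=1.3769 (wall)
  → r_3 = 1.3769
beam 4: φ=135°, α=285°
  d=(0.2588,-0.9659)  start (4,3)  tX=2.5887 tY=0.3727  stride 1/|dx|=3.8637 1/|dy|=1.0353
    cross y-line → (4,2), t=0.3727 (wall)
  → r_4 = 0.3727

ranges = [4.8347, 1.6979, 1.3769, 0.3727]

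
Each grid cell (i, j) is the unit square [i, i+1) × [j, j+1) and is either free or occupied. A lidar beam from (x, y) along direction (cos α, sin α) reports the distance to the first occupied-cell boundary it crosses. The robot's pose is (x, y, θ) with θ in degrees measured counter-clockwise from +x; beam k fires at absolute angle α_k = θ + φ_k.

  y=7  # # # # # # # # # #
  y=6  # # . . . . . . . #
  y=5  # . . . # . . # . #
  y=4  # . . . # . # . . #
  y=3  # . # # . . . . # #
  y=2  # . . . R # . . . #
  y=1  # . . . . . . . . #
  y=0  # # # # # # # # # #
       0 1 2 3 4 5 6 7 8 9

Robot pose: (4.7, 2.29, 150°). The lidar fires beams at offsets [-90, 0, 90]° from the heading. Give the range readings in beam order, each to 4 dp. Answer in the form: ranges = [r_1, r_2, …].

ranges = [0.6000, 1.4200, 1.4896]

beam 1: φ=-90°, α=60°
  cosα=0.5000 sinα=0.8660 | (4,2) | tMaxX 0.6000 tMaxY 0.8198 | tΔX 2.0000 tΔY 1.1547
    t=0.6000 [x] (5,2) — stop
  → r_1 = 0.6000
beam 2: φ=0°, α=150°
  cosα=-0.8660 sinα=0.5000 | (4,2) | tMaxX 0.8083 tMaxY 1.4200 | tΔX 1.1547 tΔY 2.0000
    t=0.8083 [x] (3,2)
    t=1.4200 [y] (3,3) — stop
  → r_2 = 1.4200
beam 3: φ=90°, α=240°
  cosα=-0.5000 sinα=-0.8660 | (4,2) | tMaxX 1.4000 tMaxY 0.3349 | tΔX 2.0000 tΔY 1.1547
    t=0.3349 [y] (4,1)
    t=1.4000 [x] (3,1)
    t=1.4896 [y] (3,0) — stop
  → r_3 = 1.4896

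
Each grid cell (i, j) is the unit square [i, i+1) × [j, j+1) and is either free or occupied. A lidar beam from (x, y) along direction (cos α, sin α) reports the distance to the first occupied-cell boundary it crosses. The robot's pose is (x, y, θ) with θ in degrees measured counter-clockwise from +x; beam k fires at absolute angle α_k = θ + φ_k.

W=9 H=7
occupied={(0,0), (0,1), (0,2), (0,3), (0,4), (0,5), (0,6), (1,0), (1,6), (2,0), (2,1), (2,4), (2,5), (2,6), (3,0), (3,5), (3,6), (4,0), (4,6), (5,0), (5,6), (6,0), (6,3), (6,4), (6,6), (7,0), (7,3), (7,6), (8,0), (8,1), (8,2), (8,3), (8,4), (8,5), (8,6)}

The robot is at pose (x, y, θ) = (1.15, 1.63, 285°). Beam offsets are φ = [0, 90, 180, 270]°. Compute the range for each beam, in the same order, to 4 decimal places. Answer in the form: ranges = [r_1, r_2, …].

ranges = [0.6522, 0.8800, 0.5796, 0.1553]

beam 1: φ=0°, α=285°
  cosα=0.2588 sinα=-0.9659 | (1,1) | tMaxX 3.2841 tMaxY 0.6522 | tΔX 3.8637 tΔY 1.0353
    t=0.6522 [y] (1,0) — stop
  → r_1 = 0.6522
beam 2: φ=90°, α=15°
  cosα=0.9659 sinα=0.2588 | (1,1) | tMaxX 0.8800 tMaxY 1.4296 | tΔX 1.0353 tΔY 3.8637
    t=0.8800 [x] (2,1) — stop
  → r_2 = 0.8800
beam 3: φ=180°, α=105°
  cosα=-0.2588 sinα=0.9659 | (1,1) | tMaxX 0.5796 tMaxY 0.3831 | tΔX 3.8637 tΔY 1.0353
    t=0.3831 [y] (1,2)
    t=0.5796 [x] (0,2) — stop
  → r_3 = 0.5796
beam 4: φ=270°, α=195°
  cosα=-0.9659 sinα=-0.2588 | (1,1) | tMaxX 0.1553 tMaxY 2.4341 | tΔX 1.0353 tΔY 3.8637
    t=0.1553 [x] (0,1) — stop
  → r_4 = 0.1553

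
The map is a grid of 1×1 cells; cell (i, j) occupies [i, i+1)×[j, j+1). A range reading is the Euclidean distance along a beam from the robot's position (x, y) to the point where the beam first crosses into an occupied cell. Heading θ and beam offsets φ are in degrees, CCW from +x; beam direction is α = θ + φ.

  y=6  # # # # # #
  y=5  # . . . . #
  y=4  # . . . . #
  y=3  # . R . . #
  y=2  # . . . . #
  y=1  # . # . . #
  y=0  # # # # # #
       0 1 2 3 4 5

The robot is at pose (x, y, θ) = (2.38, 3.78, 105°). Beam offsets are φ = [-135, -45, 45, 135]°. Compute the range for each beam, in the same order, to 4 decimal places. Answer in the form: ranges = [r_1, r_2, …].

beam 1: φ=-135°, α=330°
  dir = (cos 330°, sin 330°) = (0.8660, -0.5000); from cell (2,3)
  next x-line at t=0.7159, next y-line at t=1.5600; Δt_x=1.1547, Δt_y=2.0000
    x: enter (3,3) at t=0.7159
    y: enter (3,2) at t=1.5600
    x: enter (4,2) at t=1.8706
    x: enter (5,2) at t=3.0253 ← occupied
  → r_1 = 3.0253
beam 2: φ=-45°, α=60°
  dir = (cos 60°, sin 60°) = (0.5000, 0.8660); from cell (2,3)
  next x-line at t=1.2400, next y-line at t=0.2540; Δt_x=2.0000, Δt_y=1.1547
    y: enter (2,4) at t=0.2540
    x: enter (3,4) at t=1.2400
    y: enter (3,5) at t=1.4087
    y: enter (3,6) at t=2.5634 ← occupied
  → r_2 = 2.5634
beam 3: φ=45°, α=150°
  dir = (cos 150°, sin 150°) = (-0.8660, 0.5000); from cell (2,3)
  next x-line at t=0.4388, next y-line at t=0.4400; Δt_x=1.1547, Δt_y=2.0000
    x: enter (1,3) at t=0.4388
    y: enter (1,4) at t=0.4400
    x: enter (0,4) at t=1.5935 ← occupied
  → r_3 = 1.5935
beam 4: φ=135°, α=240°
  dir = (cos 240°, sin 240°) = (-0.5000, -0.8660); from cell (2,3)
  next x-line at t=0.7600, next y-line at t=0.9007; Δt_x=2.0000, Δt_y=1.1547
    x: enter (1,3) at t=0.7600
    y: enter (1,2) at t=0.9007
    y: enter (1,1) at t=2.0554
    x: enter (0,1) at t=2.7600 ← occupied
  → r_4 = 2.7600

ranges = [3.0253, 2.5634, 1.5935, 2.7600]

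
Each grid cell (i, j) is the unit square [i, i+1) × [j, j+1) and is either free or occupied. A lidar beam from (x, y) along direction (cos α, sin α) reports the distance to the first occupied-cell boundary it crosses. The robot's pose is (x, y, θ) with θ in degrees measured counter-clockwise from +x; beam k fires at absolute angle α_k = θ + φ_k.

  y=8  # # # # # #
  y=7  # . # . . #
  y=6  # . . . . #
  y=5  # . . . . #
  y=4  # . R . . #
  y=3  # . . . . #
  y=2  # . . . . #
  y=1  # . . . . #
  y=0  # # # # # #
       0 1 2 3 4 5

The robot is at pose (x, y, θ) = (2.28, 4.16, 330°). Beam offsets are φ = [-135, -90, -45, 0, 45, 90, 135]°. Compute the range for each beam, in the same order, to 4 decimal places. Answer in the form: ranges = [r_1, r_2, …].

ranges = [1.3252, 2.5600, 3.2715, 3.1408, 2.8160, 4.4341, 3.9755]

beam 1: φ=-135°, α=195°
  cosα=-0.9659 sinα=-0.2588 | (2,4) | tMaxX 0.2899 tMaxY 0.6182 | tΔX 1.0353 tΔY 3.8637
    t=0.2899 [x] (1,4)
    t=0.6182 [y] (1,3)
    t=1.3252 [x] (0,3) — stop
  → r_1 = 1.3252
beam 2: φ=-90°, α=240°
  cosα=-0.5000 sinα=-0.8660 | (2,4) | tMaxX 0.5600 tMaxY 0.1848 | tΔX 2.0000 tΔY 1.1547
    t=0.1848 [y] (2,3)
    t=0.5600 [x] (1,3)
    t=1.3395 [y] (1,2)
    t=2.4942 [y] (1,1)
    t=2.5600 [x] (0,1) — stop
  → r_2 = 2.5600
beam 3: φ=-45°, α=285°
  cosα=0.2588 sinα=-0.9659 | (2,4) | tMaxX 2.7819 tMaxY 0.1656 | tΔX 3.8637 tΔY 1.0353
    t=0.1656 [y] (2,3)
    t=1.2009 [y] (2,2)
    t=2.2362 [y] (2,1)
    t=2.7819 [x] (3,1)
    t=3.2715 [y] (3,0) — stop
  → r_3 = 3.2715
beam 4: φ=0°, α=330°
  cosα=0.8660 sinα=-0.5000 | (2,4) | tMaxX 0.8314 tMaxY 0.3200 | tΔX 1.1547 tΔY 2.0000
    t=0.3200 [y] (2,3)
    t=0.8314 [x] (3,3)
    t=1.9861 [x] (4,3)
    t=2.3200 [y] (4,2)
    t=3.1408 [x] (5,2) — stop
  → r_4 = 3.1408
beam 5: φ=45°, α=15°
  cosα=0.9659 sinα=0.2588 | (2,4) | tMaxX 0.7454 tMaxY 3.2455 | tΔX 1.0353 tΔY 3.8637
    t=0.7454 [x] (3,4)
    t=1.7807 [x] (4,4)
    t=2.8160 [x] (5,4) — stop
  → r_5 = 2.8160
beam 6: φ=90°, α=60°
  cosα=0.5000 sinα=0.8660 | (2,4) | tMaxX 1.4400 tMaxY 0.9699 | tΔX 2.0000 tΔY 1.1547
    t=0.9699 [y] (2,5)
    t=1.4400 [x] (3,5)
    t=2.1246 [y] (3,6)
    t=3.2793 [y] (3,7)
    t=3.4400 [x] (4,7)
    t=4.4341 [y] (4,8) — stop
  → r_6 = 4.4341
beam 7: φ=135°, α=105°
  cosα=-0.2588 sinα=0.9659 | (2,4) | tMaxX 1.0818 tMaxY 0.8696 | tΔX 3.8637 tΔY 1.0353
    t=0.8696 [y] (2,5)
    t=1.0818 [x] (1,5)
    t=1.9049 [y] (1,6)
    t=2.9402 [y] (1,7)
    t=3.9755 [y] (1,8) — stop
  → r_7 = 3.9755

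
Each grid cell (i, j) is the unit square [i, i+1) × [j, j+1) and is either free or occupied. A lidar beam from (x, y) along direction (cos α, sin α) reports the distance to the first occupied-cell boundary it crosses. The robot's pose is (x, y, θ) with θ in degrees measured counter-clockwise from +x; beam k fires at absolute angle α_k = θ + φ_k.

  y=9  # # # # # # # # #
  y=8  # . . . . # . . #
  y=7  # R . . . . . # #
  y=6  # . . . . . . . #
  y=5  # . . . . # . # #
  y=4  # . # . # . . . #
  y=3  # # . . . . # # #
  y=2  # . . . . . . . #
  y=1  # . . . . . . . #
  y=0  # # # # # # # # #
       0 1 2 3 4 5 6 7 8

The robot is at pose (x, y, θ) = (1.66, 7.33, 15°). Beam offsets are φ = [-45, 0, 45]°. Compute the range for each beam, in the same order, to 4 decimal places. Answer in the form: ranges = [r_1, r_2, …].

ranges = [3.8567, 3.4578, 1.9283]

beam 1: φ=-45°, α=330°
  d=(0.8660,-0.5000)  start (1,7)  tX=0.3926 tY=0.6600  stride 1/|dx|=1.1547 1/|dy|=2.0000
    cross x-line → (2,7), t=0.3926
    cross y-line → (2,6), t=0.6600
    cross x-line → (3,6), t=1.5473
    cross y-line → (3,5), t=2.6600
    cross x-line → (4,5), t=2.7020
    cross x-line → (5,5), t=3.8567 (wall)
  → r_1 = 3.8567
beam 2: φ=0°, α=15°
  d=(0.9659,0.2588)  start (1,7)  tX=0.3520 tY=2.5887  stride 1/|dx|=1.0353 1/|dy|=3.8637
    cross x-line → (2,7), t=0.3520
    cross x-line → (3,7), t=1.3873
    cross x-line → (4,7), t=2.4225
    cross y-line → (4,8), t=2.5887
    cross x-line → (5,8), t=3.4578 (wall)
  → r_2 = 3.4578
beam 3: φ=45°, α=60°
  d=(0.5000,0.8660)  start (1,7)  tX=0.6800 tY=0.7736  stride 1/|dx|=2.0000 1/|dy|=1.1547
    cross x-line → (2,7), t=0.6800
    cross y-line → (2,8), t=0.7736
    cross y-line → (2,9), t=1.9283 (wall)
  → r_3 = 1.9283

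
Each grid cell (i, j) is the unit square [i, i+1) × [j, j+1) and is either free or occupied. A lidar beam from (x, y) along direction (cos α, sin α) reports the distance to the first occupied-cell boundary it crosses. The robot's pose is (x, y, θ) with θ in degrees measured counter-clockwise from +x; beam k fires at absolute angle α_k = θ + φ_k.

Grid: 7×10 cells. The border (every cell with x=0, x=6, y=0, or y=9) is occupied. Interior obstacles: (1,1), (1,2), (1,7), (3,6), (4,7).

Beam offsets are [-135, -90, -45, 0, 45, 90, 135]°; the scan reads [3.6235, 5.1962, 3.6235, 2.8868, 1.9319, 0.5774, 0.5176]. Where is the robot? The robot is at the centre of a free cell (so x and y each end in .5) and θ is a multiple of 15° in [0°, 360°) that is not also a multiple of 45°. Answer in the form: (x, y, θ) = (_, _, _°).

Enumerate (i+0.5, j+0.5, θ) over the 35 free cells and 16 admissible headings. For each, cast all 7 beams and compare to the given ranges.
  (3.5, 8.5, 195°): beam 1 = 0.5774 ≠ 3.6235 ✗
  (3.5, 8.5, 285°): beam 1 = 1.0000 ≠ 3.6235 ✗
  (2.5, 4.5, 105°): beam 1 = 4.0415 ≠ 3.6235 ✗
  …
  (5.5, 3.5, 240°): r_1=3.6235, r_2=5.1962, r_3=3.6235, r_4=2.8868, r_5=1.9319, r_6=0.5774, r_7=0.5176 — all match ✓
Only this pose fits every beam.

(x, y, θ) = (5.5, 3.5, 240°)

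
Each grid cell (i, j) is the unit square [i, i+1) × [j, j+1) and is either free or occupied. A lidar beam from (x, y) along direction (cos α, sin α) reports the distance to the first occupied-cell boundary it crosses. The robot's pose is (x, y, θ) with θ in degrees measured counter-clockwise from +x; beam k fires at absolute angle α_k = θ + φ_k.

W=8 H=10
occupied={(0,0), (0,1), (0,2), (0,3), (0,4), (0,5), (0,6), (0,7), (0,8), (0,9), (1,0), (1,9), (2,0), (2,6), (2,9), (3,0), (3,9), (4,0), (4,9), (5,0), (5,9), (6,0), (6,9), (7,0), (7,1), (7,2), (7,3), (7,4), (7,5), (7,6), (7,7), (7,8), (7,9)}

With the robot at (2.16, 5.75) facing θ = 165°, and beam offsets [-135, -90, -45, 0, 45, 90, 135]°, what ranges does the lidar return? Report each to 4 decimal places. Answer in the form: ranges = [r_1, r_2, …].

beam 1: φ=-135°, α=30°
  cosα=0.8660 sinα=0.5000 | (2,5) | tMaxX 0.9699 tMaxY 0.5000 | tΔX 1.1547 tΔY 2.0000
    t=0.5000 [y] (2,6) — stop
  → r_1 = 0.5000
beam 2: φ=-90°, α=75°
  cosα=0.2588 sinα=0.9659 | (2,5) | tMaxX 3.2455 tMaxY 0.2588 | tΔX 3.8637 tΔY 1.0353
    t=0.2588 [y] (2,6) — stop
  → r_2 = 0.2588
beam 3: φ=-45°, α=120°
  cosα=-0.5000 sinα=0.8660 | (2,5) | tMaxX 0.3200 tMaxY 0.2887 | tΔX 2.0000 tΔY 1.1547
    t=0.2887 [y] (2,6) — stop
  → r_3 = 0.2887
beam 4: φ=0°, α=165°
  cosα=-0.9659 sinα=0.2588 | (2,5) | tMaxX 0.1656 tMaxY 0.9659 | tΔX 1.0353 tΔY 3.8637
    t=0.1656 [x] (1,5)
    t=0.9659 [y] (1,6)
    t=1.2009 [x] (0,6) — stop
  → r_4 = 1.2009
beam 5: φ=45°, α=210°
  cosα=-0.8660 sinα=-0.5000 | (2,5) | tMaxX 0.1848 tMaxY 1.5000 | tΔX 1.1547 tΔY 2.0000
    t=0.1848 [x] (1,5)
    t=1.3395 [x] (0,5) — stop
  → r_5 = 1.3395
beam 6: φ=90°, α=255°
  cosα=-0.2588 sinα=-0.9659 | (2,5) | tMaxX 0.6182 tMaxY 0.7765 | tΔX 3.8637 tΔY 1.0353
    t=0.6182 [x] (1,5)
    t=0.7765 [y] (1,4)
    t=1.8117 [y] (1,3)
    t=2.8470 [y] (1,2)
    t=3.8823 [y] (1,1)
    t=4.4819 [x] (0,1) — stop
  → r_6 = 4.4819
beam 7: φ=135°, α=300°
  cosα=0.5000 sinα=-0.8660 | (2,5) | tMaxX 1.6800 tMaxY 0.8660 | tΔX 2.0000 tΔY 1.1547
    t=0.8660 [y] (2,4)
    t=1.6800 [x] (3,4)
    t=2.0207 [y] (3,3)
    t=3.1754 [y] (3,2)
    t=3.6800 [x] (4,2)
    t=4.3301 [y] (4,1)
    t=5.4848 [y] (4,0) — stop
  → r_7 = 5.4848

ranges = [0.5000, 0.2588, 0.2887, 1.2009, 1.3395, 4.4819, 5.4848]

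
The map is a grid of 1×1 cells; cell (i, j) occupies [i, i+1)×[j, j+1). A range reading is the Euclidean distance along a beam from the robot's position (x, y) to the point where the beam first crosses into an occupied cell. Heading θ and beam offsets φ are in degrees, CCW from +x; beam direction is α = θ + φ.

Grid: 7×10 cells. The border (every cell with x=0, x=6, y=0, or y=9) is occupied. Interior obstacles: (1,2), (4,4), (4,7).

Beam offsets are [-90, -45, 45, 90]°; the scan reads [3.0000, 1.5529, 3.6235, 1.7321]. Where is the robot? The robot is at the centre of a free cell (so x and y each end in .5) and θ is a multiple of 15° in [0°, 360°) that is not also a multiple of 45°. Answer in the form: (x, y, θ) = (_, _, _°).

(x, y, θ) = (4.5, 2.5, 150°)

Candidates: 37 free-cell centres × 16 headings = 592 poses. Raycast each; keep the one whose scan matches to 4 dp.
  (2.5, 5.5, 285°): beam 1 = 1.5529 ≠ 3.0000 ✗
  (3.5, 4.5, 15°): beam 1 = 3.6235 ≠ 3.0000 ✗
  (5.5, 7.5, 150°): beam 1 = 1.0000 ≠ 3.0000 ✗
  …
  (4.5, 2.5, 150°): r_1=3.0000, r_2=1.5529, r_3=3.6235, r_4=1.7321 — all match ✓
No second candidate reproduces the full scan.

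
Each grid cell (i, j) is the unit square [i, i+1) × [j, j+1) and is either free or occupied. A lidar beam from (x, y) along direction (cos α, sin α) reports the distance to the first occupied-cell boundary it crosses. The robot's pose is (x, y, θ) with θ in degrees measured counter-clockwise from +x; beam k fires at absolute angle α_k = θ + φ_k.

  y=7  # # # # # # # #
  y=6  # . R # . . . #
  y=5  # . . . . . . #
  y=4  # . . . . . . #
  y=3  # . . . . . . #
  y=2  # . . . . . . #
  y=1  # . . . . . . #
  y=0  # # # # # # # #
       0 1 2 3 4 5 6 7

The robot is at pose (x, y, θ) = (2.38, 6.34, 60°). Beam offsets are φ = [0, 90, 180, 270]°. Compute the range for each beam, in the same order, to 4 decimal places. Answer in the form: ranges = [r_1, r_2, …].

ranges = [0.7621, 1.3200, 2.7600, 5.3347]

beam 1: φ=0°, α=60°
  direction (0.5000, 0.8660); cell (2,6); t to first gridline: x 1.2400, y 0.7621 (then +2.0000 / +1.1547)
    (2,7) via y @ 0.7621  # hit
  → r_1 = 0.7621
beam 2: φ=90°, α=150°
  direction (-0.8660, 0.5000); cell (2,6); t to first gridline: x 0.4388, y 1.3200 (then +1.1547 / +2.0000)
    (1,6) via x @ 0.4388
    (1,7) via y @ 1.3200  # hit
  → r_2 = 1.3200
beam 3: φ=180°, α=240°
  direction (-0.5000, -0.8660); cell (2,6); t to first gridline: x 0.7600, y 0.3926 (then +2.0000 / +1.1547)
    (2,5) via y @ 0.3926
    (1,5) via x @ 0.7600
    (1,4) via y @ 1.5473
    (1,3) via y @ 2.7020
    (0,3) via x @ 2.7600  # hit
  → r_3 = 2.7600
beam 4: φ=270°, α=330°
  direction (0.8660, -0.5000); cell (2,6); t to first gridline: x 0.7159, y 0.6800 (then +1.1547 / +2.0000)
    (2,5) via y @ 0.6800
    (3,5) via x @ 0.7159
    (4,5) via x @ 1.8706
    (4,4) via y @ 2.6800
    (5,4) via x @ 3.0253
    (6,4) via x @ 4.1800
    (6,3) via y @ 4.6800
    (7,3) via x @ 5.3347  # hit
  → r_4 = 5.3347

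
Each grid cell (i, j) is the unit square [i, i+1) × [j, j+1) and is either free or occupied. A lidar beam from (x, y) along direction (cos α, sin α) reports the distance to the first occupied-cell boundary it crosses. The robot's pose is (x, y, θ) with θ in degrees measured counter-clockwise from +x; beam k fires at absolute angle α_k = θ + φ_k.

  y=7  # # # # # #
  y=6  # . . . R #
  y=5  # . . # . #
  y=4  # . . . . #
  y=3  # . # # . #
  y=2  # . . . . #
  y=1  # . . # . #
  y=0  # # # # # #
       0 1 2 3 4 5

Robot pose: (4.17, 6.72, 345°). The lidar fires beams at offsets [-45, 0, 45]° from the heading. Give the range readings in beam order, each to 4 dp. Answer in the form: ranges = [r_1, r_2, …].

beam 1: φ=-45°, α=300°
  d=(0.5000,-0.8660)  start (4,6)  tX=1.6600 tY=0.8314  stride 1/|dx|=2.0000 1/|dy|=1.1547
    cross y-line → (4,5), t=0.8314
    cross x-line → (5,5), t=1.6600 (wall)
  → r_1 = 1.6600
beam 2: φ=0°, α=345°
  d=(0.9659,-0.2588)  start (4,6)  tX=0.8593 tY=2.7819  stride 1/|dx|=1.0353 1/|dy|=3.8637
    cross x-line → (5,6), t=0.8593 (wall)
  → r_2 = 0.8593
beam 3: φ=45°, α=30°
  d=(0.8660,0.5000)  start (4,6)  tX=0.9584 tY=0.5600  stride 1/|dx|=1.1547 1/|dy|=2.0000
    cross y-line → (4,7), t=0.5600 (wall)
  → r_3 = 0.5600

ranges = [1.6600, 0.8593, 0.5600]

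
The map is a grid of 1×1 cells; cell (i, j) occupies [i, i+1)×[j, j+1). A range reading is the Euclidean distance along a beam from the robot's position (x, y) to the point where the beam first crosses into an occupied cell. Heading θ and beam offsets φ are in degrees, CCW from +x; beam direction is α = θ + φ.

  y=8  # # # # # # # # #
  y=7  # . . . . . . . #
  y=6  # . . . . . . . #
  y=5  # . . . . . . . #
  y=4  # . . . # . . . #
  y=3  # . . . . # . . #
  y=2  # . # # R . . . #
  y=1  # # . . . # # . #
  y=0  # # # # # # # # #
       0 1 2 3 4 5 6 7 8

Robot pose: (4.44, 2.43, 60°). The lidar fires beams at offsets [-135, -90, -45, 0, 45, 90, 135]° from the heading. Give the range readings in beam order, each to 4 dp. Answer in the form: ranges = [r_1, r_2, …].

ranges = [1.4804, 0.8600, 3.6856, 1.1200, 1.6254, 0.5081, 0.4555]

beam 1: φ=-135°, α=285°
  d=(0.2588,-0.9659)  start (4,2)  tX=2.1637 tY=0.4452  stride 1/|dx|=3.8637 1/|dy|=1.0353
    cross y-line → (4,1), t=0.4452
    cross y-line → (4,0), t=1.4804 (wall)
  → r_1 = 1.4804
beam 2: φ=-90°, α=330°
  d=(0.8660,-0.5000)  start (4,2)  tX=0.6466 tY=0.8600  stride 1/|dx|=1.1547 1/|dy|=2.0000
    cross x-line → (5,2), t=0.6466
    cross y-line → (5,1), t=0.8600 (wall)
  → r_2 = 0.8600
beam 3: φ=-45°, α=15°
  d=(0.9659,0.2588)  start (4,2)  tX=0.5798 tY=2.2023  stride 1/|dx|=1.0353 1/|dy|=3.8637
    cross x-line → (5,2), t=0.5798
    cross x-line → (6,2), t=1.6150
    cross y-line → (6,3), t=2.2023
    cross x-line → (7,3), t=2.6503
    cross x-line → (8,3), t=3.6856 (wall)
  → r_3 = 3.6856
beam 4: φ=0°, α=60°
  d=(0.5000,0.8660)  start (4,2)  tX=1.1200 tY=0.6582  stride 1/|dx|=2.0000 1/|dy|=1.1547
    cross y-line → (4,3), t=0.6582
    cross x-line → (5,3), t=1.1200 (wall)
  → r_4 = 1.1200
beam 5: φ=45°, α=105°
  d=(-0.2588,0.9659)  start (4,2)  tX=1.7000 tY=0.5901  stride 1/|dx|=3.8637 1/|dy|=1.0353
    cross y-line → (4,3), t=0.5901
    cross y-line → (4,4), t=1.6254 (wall)
  → r_5 = 1.6254
beam 6: φ=90°, α=150°
  d=(-0.8660,0.5000)  start (4,2)  tX=0.5081 tY=1.1400  stride 1/|dx|=1.1547 1/|dy|=2.0000
    cross x-line → (3,2), t=0.5081 (wall)
  → r_6 = 0.5081
beam 7: φ=135°, α=195°
  d=(-0.9659,-0.2588)  start (4,2)  tX=0.4555 tY=1.6614  stride 1/|dx|=1.0353 1/|dy|=3.8637
    cross x-line → (3,2), t=0.4555 (wall)
  → r_7 = 0.4555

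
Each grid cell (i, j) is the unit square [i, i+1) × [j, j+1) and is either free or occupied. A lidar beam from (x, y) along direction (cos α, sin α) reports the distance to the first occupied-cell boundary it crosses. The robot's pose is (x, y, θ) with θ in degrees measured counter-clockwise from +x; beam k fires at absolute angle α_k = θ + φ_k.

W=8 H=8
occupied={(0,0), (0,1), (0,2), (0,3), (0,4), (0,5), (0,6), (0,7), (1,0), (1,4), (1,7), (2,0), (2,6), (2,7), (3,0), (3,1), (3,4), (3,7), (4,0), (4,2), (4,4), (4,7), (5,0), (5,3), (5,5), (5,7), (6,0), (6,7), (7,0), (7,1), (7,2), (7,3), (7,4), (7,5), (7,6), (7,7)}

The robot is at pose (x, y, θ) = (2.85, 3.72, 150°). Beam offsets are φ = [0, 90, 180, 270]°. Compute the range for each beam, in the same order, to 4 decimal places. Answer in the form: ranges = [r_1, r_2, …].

ranges = [0.9815, 3.1408, 1.4400, 0.3233]

beam 1: φ=0°, α=150°
  dir = (cos 150°, sin 150°) = (-0.8660, 0.5000); from cell (2,3)
  next x-line at t=0.9815, next y-line at t=0.5600; Δt_x=1.1547, Δt_y=2.0000
    y: enter (2,4) at t=0.5600
    x: enter (1,4) at t=0.9815 ← occupied
  → r_1 = 0.9815
beam 2: φ=90°, α=240°
  dir = (cos 240°, sin 240°) = (-0.5000, -0.8660); from cell (2,3)
  next x-line at t=1.7000, next y-line at t=0.8314; Δt_x=2.0000, Δt_y=1.1547
    y: enter (2,2) at t=0.8314
    x: enter (1,2) at t=1.7000
    y: enter (1,1) at t=1.9861
    y: enter (1,0) at t=3.1408 ← occupied
  → r_2 = 3.1408
beam 3: φ=180°, α=330°
  dir = (cos 330°, sin 330°) = (0.8660, -0.5000); from cell (2,3)
  next x-line at t=0.1732, next y-line at t=1.4400; Δt_x=1.1547, Δt_y=2.0000
    x: enter (3,3) at t=0.1732
    x: enter (4,3) at t=1.3279
    y: enter (4,2) at t=1.4400 ← occupied
  → r_3 = 1.4400
beam 4: φ=270°, α=60°
  dir = (cos 60°, sin 60°) = (0.5000, 0.8660); from cell (2,3)
  next x-line at t=0.3000, next y-line at t=0.3233; Δt_x=2.0000, Δt_y=1.1547
    x: enter (3,3) at t=0.3000
    y: enter (3,4) at t=0.3233 ← occupied
  → r_4 = 0.3233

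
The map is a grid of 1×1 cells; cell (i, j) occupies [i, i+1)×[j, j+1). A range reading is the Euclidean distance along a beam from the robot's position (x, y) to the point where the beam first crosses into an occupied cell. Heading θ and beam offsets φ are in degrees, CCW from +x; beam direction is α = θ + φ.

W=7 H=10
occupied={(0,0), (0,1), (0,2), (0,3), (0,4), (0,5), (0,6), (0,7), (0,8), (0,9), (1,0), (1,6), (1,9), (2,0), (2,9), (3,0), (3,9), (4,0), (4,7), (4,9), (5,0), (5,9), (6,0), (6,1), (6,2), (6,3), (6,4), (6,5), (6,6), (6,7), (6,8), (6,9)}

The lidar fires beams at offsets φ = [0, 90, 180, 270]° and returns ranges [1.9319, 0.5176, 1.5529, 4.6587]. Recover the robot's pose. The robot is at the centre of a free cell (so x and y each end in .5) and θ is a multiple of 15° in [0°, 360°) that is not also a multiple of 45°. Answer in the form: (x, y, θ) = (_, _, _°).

The pose lattice has 38·16 = 608 candidates. Test each by forward raycasting.
  (5.5, 3.5, 105°): beam 1 = 3.6235 ≠ 1.9319 ✗
  (1.5, 5.5, 105°): beam 1 = 0.5176 ≠ 1.9319 ✗
  (4.5, 2.5, 120°): beam 1 = 5.0000 ≠ 1.9319 ✗
  …
  (1.5, 2.5, 105°): r_1=1.9319, r_2=0.5176, r_3=1.5529, r_4=4.6587 — all match ✓
No second candidate reproduces the full scan.

(x, y, θ) = (1.5, 2.5, 105°)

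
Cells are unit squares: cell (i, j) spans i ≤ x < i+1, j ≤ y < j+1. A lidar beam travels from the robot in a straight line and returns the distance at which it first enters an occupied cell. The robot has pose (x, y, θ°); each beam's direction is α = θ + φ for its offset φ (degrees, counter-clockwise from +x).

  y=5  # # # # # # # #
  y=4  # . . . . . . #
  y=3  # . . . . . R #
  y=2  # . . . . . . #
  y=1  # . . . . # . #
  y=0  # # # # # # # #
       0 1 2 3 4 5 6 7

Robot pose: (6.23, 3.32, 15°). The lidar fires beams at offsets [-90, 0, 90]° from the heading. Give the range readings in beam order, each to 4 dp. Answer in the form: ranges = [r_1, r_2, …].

beam 1: φ=-90°, α=285°
  d=(0.2588,-0.9659)  start (6,3)  tX=2.9751 tY=0.3313  stride 1/|dx|=3.8637 1/|dy|=1.0353
    cross y-line → (6,2), t=0.3313
    cross y-line → (6,1), t=1.3666
    cross y-line → (6,0), t=2.4018 (wall)
  → r_1 = 2.4018
beam 2: φ=0°, α=15°
  d=(0.9659,0.2588)  start (6,3)  tX=0.7972 tY=2.6273  stride 1/|dx|=1.0353 1/|dy|=3.8637
    cross x-line → (7,3), t=0.7972 (wall)
  → r_2 = 0.7972
beam 3: φ=90°, α=105°
  d=(-0.2588,0.9659)  start (6,3)  tX=0.8887 tY=0.7040  stride 1/|dx|=3.8637 1/|dy|=1.0353
    cross y-line → (6,4), t=0.7040
    cross x-line → (5,4), t=0.8887
    cross y-line → (5,5), t=1.7393 (wall)
  → r_3 = 1.7393

ranges = [2.4018, 0.7972, 1.7393]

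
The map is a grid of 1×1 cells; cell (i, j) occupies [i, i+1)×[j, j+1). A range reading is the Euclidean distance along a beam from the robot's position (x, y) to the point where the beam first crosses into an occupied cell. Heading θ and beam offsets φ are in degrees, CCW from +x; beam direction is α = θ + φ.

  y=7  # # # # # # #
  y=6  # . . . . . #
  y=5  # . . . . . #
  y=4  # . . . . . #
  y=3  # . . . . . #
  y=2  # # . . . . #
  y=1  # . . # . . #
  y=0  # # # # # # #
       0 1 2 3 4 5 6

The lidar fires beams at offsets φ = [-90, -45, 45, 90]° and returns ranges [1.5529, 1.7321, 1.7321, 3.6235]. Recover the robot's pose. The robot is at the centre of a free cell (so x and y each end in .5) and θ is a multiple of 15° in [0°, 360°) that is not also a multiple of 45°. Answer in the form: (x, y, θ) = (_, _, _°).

(x, y, θ) = (4.5, 5.5, 75°)

The pose lattice has 28·16 = 448 candidates. Test each by forward raycasting.
  (3.5, 2.5, 330°): beam 1 = 0.5774 ≠ 1.5529 ✗
  (4.5, 4.5, 345°): beam 1 = 2.5882 ≠ 1.5529 ✗
  (1.5, 3.5, 30°): beam 1 = 0.5774 ≠ 1.5529 ✗
  (1.5, 3.5, 165°): beam 1 = 3.6235 ≠ 1.5529 ✗
  (1.5, 3.5, 150°): beam 1 = 4.0415 ≠ 1.5529 ✗
  …
  (4.5, 5.5, 75°): r_1=1.5529, r_2=1.7321, r_3=1.7321, r_4=3.6235 — all match ✓
Only this pose fits every beam.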